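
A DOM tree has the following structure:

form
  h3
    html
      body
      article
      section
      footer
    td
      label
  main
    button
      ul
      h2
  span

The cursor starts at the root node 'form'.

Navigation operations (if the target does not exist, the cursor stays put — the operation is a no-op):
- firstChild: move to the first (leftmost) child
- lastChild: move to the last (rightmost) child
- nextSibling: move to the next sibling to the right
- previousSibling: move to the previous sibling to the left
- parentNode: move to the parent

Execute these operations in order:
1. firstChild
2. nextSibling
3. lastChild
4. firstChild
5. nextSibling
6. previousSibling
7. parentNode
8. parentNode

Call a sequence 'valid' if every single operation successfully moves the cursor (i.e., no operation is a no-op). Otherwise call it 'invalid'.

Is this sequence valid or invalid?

After 1 (firstChild): h3
After 2 (nextSibling): main
After 3 (lastChild): button
After 4 (firstChild): ul
After 5 (nextSibling): h2
After 6 (previousSibling): ul
After 7 (parentNode): button
After 8 (parentNode): main

Answer: valid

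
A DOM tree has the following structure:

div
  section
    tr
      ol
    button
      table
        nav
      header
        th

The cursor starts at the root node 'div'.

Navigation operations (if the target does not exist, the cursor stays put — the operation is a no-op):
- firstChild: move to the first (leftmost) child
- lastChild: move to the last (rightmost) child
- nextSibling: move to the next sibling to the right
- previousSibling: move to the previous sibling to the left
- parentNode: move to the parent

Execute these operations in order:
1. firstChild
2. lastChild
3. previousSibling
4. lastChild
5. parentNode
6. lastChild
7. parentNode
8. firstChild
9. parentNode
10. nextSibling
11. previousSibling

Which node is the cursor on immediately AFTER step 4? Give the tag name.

Answer: ol

Derivation:
After 1 (firstChild): section
After 2 (lastChild): button
After 3 (previousSibling): tr
After 4 (lastChild): ol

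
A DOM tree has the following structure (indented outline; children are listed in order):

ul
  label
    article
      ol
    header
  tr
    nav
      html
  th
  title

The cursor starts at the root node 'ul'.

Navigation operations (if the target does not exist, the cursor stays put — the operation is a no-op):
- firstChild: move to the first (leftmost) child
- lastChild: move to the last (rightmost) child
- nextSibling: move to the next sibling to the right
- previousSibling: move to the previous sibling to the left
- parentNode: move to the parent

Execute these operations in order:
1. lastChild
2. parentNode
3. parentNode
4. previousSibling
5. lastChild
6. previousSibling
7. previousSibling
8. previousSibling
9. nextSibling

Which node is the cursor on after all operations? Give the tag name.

Answer: tr

Derivation:
After 1 (lastChild): title
After 2 (parentNode): ul
After 3 (parentNode): ul (no-op, stayed)
After 4 (previousSibling): ul (no-op, stayed)
After 5 (lastChild): title
After 6 (previousSibling): th
After 7 (previousSibling): tr
After 8 (previousSibling): label
After 9 (nextSibling): tr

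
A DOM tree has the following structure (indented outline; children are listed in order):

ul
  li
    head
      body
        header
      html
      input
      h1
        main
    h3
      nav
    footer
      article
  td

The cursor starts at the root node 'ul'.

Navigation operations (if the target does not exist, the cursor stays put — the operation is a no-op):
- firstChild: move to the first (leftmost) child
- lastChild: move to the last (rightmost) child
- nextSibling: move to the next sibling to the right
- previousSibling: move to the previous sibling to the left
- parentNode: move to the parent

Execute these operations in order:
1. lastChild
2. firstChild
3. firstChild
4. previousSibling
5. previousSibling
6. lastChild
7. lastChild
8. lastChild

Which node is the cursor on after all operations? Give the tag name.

After 1 (lastChild): td
After 2 (firstChild): td (no-op, stayed)
After 3 (firstChild): td (no-op, stayed)
After 4 (previousSibling): li
After 5 (previousSibling): li (no-op, stayed)
After 6 (lastChild): footer
After 7 (lastChild): article
After 8 (lastChild): article (no-op, stayed)

Answer: article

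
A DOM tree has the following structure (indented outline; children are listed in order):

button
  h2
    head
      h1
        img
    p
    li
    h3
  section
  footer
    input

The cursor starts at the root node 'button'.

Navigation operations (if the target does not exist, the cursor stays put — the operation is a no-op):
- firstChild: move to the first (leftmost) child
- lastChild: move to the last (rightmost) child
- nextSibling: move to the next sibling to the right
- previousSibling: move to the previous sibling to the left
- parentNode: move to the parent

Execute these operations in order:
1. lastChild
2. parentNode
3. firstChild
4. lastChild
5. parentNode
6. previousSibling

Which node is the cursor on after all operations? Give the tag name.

Answer: h2

Derivation:
After 1 (lastChild): footer
After 2 (parentNode): button
After 3 (firstChild): h2
After 4 (lastChild): h3
After 5 (parentNode): h2
After 6 (previousSibling): h2 (no-op, stayed)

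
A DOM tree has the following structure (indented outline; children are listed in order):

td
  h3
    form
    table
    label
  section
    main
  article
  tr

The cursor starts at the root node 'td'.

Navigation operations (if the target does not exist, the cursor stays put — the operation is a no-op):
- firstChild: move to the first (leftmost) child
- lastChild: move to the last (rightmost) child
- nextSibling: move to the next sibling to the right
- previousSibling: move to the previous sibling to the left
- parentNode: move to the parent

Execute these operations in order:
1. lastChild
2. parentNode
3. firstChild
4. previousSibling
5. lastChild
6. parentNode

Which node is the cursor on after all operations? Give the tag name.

Answer: h3

Derivation:
After 1 (lastChild): tr
After 2 (parentNode): td
After 3 (firstChild): h3
After 4 (previousSibling): h3 (no-op, stayed)
After 5 (lastChild): label
After 6 (parentNode): h3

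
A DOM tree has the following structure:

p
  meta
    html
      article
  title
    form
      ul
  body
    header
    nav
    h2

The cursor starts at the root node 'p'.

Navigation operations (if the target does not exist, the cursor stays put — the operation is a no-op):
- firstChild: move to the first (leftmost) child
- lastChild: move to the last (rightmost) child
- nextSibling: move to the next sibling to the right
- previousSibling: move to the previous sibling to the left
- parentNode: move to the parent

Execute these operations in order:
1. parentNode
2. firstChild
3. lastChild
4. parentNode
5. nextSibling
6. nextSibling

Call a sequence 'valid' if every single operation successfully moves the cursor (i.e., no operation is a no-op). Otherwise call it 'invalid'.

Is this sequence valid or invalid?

After 1 (parentNode): p (no-op, stayed)
After 2 (firstChild): meta
After 3 (lastChild): html
After 4 (parentNode): meta
After 5 (nextSibling): title
After 6 (nextSibling): body

Answer: invalid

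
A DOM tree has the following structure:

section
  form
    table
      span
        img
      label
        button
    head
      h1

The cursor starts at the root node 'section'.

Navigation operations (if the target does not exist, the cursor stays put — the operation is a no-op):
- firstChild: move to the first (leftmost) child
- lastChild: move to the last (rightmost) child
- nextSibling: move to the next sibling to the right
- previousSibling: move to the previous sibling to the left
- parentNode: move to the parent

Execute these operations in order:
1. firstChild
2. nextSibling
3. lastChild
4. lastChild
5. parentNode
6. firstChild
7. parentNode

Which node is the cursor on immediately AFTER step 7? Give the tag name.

After 1 (firstChild): form
After 2 (nextSibling): form (no-op, stayed)
After 3 (lastChild): head
After 4 (lastChild): h1
After 5 (parentNode): head
After 6 (firstChild): h1
After 7 (parentNode): head

Answer: head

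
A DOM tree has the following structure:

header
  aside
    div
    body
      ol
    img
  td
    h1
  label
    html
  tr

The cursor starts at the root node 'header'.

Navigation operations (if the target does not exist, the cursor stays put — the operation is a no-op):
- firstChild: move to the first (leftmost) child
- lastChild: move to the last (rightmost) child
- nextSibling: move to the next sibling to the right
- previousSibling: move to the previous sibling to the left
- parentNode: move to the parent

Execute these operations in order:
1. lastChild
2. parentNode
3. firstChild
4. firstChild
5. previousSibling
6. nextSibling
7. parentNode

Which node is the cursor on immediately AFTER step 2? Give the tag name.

Answer: header

Derivation:
After 1 (lastChild): tr
After 2 (parentNode): header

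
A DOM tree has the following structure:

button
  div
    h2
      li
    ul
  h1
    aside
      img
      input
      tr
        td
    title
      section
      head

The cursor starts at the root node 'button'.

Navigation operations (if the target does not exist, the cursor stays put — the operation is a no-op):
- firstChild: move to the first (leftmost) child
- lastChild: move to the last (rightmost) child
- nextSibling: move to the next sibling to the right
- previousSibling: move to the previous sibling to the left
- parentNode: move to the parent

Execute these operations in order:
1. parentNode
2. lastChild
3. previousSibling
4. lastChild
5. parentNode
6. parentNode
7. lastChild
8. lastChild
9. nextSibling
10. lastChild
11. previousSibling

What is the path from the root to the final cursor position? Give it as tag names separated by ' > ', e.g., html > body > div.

Answer: button > h1 > title > section

Derivation:
After 1 (parentNode): button (no-op, stayed)
After 2 (lastChild): h1
After 3 (previousSibling): div
After 4 (lastChild): ul
After 5 (parentNode): div
After 6 (parentNode): button
After 7 (lastChild): h1
After 8 (lastChild): title
After 9 (nextSibling): title (no-op, stayed)
After 10 (lastChild): head
After 11 (previousSibling): section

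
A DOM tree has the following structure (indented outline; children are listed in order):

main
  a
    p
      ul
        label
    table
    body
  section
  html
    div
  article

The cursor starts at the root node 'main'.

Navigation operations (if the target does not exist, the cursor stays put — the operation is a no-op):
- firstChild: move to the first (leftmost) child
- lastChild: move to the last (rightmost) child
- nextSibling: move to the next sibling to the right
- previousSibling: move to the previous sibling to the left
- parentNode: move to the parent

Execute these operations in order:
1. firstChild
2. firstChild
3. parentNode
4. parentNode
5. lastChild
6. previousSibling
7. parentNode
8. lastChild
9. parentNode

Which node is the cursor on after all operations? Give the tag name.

Answer: main

Derivation:
After 1 (firstChild): a
After 2 (firstChild): p
After 3 (parentNode): a
After 4 (parentNode): main
After 5 (lastChild): article
After 6 (previousSibling): html
After 7 (parentNode): main
After 8 (lastChild): article
After 9 (parentNode): main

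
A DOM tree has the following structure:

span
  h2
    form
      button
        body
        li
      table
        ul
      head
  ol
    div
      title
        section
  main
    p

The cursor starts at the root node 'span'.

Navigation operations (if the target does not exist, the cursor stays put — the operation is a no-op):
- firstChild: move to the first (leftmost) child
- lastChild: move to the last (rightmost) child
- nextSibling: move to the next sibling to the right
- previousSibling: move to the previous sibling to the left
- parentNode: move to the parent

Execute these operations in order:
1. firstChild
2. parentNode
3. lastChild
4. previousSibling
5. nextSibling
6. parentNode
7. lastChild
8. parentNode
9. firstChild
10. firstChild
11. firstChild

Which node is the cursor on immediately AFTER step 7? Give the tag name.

Answer: main

Derivation:
After 1 (firstChild): h2
After 2 (parentNode): span
After 3 (lastChild): main
After 4 (previousSibling): ol
After 5 (nextSibling): main
After 6 (parentNode): span
After 7 (lastChild): main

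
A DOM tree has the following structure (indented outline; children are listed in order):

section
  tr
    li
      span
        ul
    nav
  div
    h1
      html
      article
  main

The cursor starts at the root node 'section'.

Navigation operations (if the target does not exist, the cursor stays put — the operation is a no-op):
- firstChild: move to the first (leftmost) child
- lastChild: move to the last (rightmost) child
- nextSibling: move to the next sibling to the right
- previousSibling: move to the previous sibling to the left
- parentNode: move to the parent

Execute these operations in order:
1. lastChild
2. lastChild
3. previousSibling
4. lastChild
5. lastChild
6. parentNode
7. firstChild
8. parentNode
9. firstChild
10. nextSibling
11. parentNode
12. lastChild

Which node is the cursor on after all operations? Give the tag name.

Answer: article

Derivation:
After 1 (lastChild): main
After 2 (lastChild): main (no-op, stayed)
After 3 (previousSibling): div
After 4 (lastChild): h1
After 5 (lastChild): article
After 6 (parentNode): h1
After 7 (firstChild): html
After 8 (parentNode): h1
After 9 (firstChild): html
After 10 (nextSibling): article
After 11 (parentNode): h1
After 12 (lastChild): article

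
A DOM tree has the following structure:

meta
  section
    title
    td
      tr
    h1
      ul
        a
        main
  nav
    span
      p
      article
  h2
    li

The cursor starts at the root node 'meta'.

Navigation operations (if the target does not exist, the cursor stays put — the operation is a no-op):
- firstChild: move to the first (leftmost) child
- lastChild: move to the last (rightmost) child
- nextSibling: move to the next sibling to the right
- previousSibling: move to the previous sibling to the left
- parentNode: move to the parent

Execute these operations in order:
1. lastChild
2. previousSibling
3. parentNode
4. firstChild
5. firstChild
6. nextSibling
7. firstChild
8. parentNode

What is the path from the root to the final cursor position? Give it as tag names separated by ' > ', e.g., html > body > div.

Answer: meta > section > td

Derivation:
After 1 (lastChild): h2
After 2 (previousSibling): nav
After 3 (parentNode): meta
After 4 (firstChild): section
After 5 (firstChild): title
After 6 (nextSibling): td
After 7 (firstChild): tr
After 8 (parentNode): td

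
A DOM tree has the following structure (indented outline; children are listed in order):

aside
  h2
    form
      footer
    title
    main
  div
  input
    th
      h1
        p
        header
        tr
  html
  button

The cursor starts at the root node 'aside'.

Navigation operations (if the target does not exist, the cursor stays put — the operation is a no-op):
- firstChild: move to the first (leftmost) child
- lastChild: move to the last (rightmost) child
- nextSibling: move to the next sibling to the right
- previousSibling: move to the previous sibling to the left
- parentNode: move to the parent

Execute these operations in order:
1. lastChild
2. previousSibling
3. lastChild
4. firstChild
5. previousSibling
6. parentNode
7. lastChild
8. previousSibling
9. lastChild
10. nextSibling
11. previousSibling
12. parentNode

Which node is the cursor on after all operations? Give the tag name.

After 1 (lastChild): button
After 2 (previousSibling): html
After 3 (lastChild): html (no-op, stayed)
After 4 (firstChild): html (no-op, stayed)
After 5 (previousSibling): input
After 6 (parentNode): aside
After 7 (lastChild): button
After 8 (previousSibling): html
After 9 (lastChild): html (no-op, stayed)
After 10 (nextSibling): button
After 11 (previousSibling): html
After 12 (parentNode): aside

Answer: aside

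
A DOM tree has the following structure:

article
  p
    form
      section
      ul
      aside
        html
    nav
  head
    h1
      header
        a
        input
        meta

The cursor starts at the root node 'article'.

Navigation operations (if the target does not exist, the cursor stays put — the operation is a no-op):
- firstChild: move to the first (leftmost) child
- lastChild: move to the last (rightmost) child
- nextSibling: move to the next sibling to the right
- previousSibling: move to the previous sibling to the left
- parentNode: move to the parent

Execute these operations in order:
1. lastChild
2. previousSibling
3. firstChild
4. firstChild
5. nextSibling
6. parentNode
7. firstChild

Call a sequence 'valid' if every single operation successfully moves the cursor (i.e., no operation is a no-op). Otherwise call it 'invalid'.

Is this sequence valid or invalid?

Answer: valid

Derivation:
After 1 (lastChild): head
After 2 (previousSibling): p
After 3 (firstChild): form
After 4 (firstChild): section
After 5 (nextSibling): ul
After 6 (parentNode): form
After 7 (firstChild): section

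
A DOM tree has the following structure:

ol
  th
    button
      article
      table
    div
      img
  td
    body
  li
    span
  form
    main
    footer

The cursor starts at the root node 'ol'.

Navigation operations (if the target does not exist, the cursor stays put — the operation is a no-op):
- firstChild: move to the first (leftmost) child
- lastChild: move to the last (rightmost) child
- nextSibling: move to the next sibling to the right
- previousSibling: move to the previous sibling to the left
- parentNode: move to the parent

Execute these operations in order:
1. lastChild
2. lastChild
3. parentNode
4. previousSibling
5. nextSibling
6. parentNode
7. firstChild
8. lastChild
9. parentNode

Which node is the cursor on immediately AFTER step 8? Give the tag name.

Answer: div

Derivation:
After 1 (lastChild): form
After 2 (lastChild): footer
After 3 (parentNode): form
After 4 (previousSibling): li
After 5 (nextSibling): form
After 6 (parentNode): ol
After 7 (firstChild): th
After 8 (lastChild): div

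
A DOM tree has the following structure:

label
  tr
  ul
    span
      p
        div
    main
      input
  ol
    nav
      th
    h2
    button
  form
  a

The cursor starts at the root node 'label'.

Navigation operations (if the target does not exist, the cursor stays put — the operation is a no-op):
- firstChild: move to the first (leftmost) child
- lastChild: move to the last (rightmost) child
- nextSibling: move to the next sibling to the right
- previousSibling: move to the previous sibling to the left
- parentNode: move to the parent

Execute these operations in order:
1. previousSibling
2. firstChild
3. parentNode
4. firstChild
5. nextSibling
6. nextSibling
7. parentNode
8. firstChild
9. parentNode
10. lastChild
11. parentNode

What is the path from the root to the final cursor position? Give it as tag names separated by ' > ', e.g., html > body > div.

After 1 (previousSibling): label (no-op, stayed)
After 2 (firstChild): tr
After 3 (parentNode): label
After 4 (firstChild): tr
After 5 (nextSibling): ul
After 6 (nextSibling): ol
After 7 (parentNode): label
After 8 (firstChild): tr
After 9 (parentNode): label
After 10 (lastChild): a
After 11 (parentNode): label

Answer: label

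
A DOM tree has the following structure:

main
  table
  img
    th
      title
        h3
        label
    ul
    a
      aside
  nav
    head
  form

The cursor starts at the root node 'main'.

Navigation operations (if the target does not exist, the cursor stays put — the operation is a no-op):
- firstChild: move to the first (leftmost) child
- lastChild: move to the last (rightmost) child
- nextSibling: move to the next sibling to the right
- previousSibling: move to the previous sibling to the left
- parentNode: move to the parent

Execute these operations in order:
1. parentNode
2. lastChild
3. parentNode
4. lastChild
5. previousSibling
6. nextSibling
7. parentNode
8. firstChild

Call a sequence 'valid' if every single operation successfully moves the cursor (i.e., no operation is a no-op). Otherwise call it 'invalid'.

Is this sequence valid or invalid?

Answer: invalid

Derivation:
After 1 (parentNode): main (no-op, stayed)
After 2 (lastChild): form
After 3 (parentNode): main
After 4 (lastChild): form
After 5 (previousSibling): nav
After 6 (nextSibling): form
After 7 (parentNode): main
After 8 (firstChild): table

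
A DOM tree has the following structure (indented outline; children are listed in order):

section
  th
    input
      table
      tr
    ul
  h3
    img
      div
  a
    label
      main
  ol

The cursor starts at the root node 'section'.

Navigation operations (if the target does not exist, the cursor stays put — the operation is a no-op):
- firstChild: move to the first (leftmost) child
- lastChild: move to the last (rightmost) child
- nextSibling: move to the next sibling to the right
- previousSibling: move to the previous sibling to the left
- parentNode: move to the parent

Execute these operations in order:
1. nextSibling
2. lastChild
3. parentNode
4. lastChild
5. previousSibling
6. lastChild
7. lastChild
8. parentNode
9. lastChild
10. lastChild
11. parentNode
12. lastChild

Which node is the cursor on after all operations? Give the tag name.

After 1 (nextSibling): section (no-op, stayed)
After 2 (lastChild): ol
After 3 (parentNode): section
After 4 (lastChild): ol
After 5 (previousSibling): a
After 6 (lastChild): label
After 7 (lastChild): main
After 8 (parentNode): label
After 9 (lastChild): main
After 10 (lastChild): main (no-op, stayed)
After 11 (parentNode): label
After 12 (lastChild): main

Answer: main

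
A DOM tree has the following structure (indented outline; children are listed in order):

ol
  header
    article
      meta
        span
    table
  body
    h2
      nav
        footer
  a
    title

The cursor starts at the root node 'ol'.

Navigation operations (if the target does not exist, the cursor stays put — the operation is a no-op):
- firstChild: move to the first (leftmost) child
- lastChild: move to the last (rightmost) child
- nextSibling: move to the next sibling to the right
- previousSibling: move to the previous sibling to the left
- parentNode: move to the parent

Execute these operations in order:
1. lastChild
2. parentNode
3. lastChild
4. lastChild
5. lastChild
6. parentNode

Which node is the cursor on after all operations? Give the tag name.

After 1 (lastChild): a
After 2 (parentNode): ol
After 3 (lastChild): a
After 4 (lastChild): title
After 5 (lastChild): title (no-op, stayed)
After 6 (parentNode): a

Answer: a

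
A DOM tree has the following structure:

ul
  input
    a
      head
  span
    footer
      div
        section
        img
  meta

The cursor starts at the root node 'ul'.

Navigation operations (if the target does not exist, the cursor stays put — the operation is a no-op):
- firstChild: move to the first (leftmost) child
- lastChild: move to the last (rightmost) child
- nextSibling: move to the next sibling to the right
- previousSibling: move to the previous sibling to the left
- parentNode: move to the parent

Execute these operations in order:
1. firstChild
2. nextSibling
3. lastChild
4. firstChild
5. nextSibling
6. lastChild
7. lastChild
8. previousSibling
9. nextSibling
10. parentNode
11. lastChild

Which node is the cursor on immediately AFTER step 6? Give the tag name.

Answer: img

Derivation:
After 1 (firstChild): input
After 2 (nextSibling): span
After 3 (lastChild): footer
After 4 (firstChild): div
After 5 (nextSibling): div (no-op, stayed)
After 6 (lastChild): img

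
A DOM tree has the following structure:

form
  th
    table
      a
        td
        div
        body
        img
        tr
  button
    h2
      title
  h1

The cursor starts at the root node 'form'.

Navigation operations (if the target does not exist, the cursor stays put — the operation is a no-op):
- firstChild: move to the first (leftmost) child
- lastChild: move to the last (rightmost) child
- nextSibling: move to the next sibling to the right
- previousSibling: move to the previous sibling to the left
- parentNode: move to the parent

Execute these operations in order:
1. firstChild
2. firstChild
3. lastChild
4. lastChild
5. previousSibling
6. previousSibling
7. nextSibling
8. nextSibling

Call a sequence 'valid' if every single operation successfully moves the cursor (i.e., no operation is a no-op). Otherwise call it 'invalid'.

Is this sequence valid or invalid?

After 1 (firstChild): th
After 2 (firstChild): table
After 3 (lastChild): a
After 4 (lastChild): tr
After 5 (previousSibling): img
After 6 (previousSibling): body
After 7 (nextSibling): img
After 8 (nextSibling): tr

Answer: valid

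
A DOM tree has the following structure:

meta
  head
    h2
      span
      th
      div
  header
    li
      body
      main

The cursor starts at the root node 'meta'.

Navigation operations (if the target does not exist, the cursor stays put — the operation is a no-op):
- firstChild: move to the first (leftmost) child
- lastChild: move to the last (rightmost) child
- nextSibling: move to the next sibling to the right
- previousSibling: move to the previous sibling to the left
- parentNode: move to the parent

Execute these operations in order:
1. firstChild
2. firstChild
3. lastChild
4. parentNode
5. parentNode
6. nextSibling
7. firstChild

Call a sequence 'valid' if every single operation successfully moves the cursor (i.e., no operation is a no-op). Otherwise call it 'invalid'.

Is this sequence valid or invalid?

Answer: valid

Derivation:
After 1 (firstChild): head
After 2 (firstChild): h2
After 3 (lastChild): div
After 4 (parentNode): h2
After 5 (parentNode): head
After 6 (nextSibling): header
After 7 (firstChild): li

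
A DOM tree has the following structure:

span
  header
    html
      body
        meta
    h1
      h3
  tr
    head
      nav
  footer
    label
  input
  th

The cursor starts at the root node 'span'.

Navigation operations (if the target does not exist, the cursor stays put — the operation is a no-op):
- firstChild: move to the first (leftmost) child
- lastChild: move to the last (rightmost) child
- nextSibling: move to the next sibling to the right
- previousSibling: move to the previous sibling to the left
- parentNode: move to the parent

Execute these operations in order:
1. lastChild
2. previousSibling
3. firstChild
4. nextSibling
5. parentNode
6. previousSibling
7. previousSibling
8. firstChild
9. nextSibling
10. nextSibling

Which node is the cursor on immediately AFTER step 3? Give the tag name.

After 1 (lastChild): th
After 2 (previousSibling): input
After 3 (firstChild): input (no-op, stayed)

Answer: input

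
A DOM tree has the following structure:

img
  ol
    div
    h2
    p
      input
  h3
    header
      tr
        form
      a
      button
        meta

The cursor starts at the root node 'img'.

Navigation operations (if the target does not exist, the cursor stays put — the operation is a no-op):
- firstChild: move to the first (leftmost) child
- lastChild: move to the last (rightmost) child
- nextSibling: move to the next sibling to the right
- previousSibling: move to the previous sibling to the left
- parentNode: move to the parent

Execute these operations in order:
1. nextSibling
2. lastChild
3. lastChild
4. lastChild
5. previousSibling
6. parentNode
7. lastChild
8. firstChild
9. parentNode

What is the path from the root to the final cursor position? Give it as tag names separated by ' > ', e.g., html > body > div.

After 1 (nextSibling): img (no-op, stayed)
After 2 (lastChild): h3
After 3 (lastChild): header
After 4 (lastChild): button
After 5 (previousSibling): a
After 6 (parentNode): header
After 7 (lastChild): button
After 8 (firstChild): meta
After 9 (parentNode): button

Answer: img > h3 > header > button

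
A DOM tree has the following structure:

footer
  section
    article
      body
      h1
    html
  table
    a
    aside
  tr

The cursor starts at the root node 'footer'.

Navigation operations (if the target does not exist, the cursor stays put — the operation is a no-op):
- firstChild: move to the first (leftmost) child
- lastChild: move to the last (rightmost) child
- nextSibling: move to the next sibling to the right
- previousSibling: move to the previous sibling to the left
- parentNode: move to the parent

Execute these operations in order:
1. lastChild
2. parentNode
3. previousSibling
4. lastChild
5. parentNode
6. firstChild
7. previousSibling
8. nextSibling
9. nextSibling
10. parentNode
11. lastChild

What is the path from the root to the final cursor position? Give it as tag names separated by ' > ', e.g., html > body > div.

Answer: footer > tr

Derivation:
After 1 (lastChild): tr
After 2 (parentNode): footer
After 3 (previousSibling): footer (no-op, stayed)
After 4 (lastChild): tr
After 5 (parentNode): footer
After 6 (firstChild): section
After 7 (previousSibling): section (no-op, stayed)
After 8 (nextSibling): table
After 9 (nextSibling): tr
After 10 (parentNode): footer
After 11 (lastChild): tr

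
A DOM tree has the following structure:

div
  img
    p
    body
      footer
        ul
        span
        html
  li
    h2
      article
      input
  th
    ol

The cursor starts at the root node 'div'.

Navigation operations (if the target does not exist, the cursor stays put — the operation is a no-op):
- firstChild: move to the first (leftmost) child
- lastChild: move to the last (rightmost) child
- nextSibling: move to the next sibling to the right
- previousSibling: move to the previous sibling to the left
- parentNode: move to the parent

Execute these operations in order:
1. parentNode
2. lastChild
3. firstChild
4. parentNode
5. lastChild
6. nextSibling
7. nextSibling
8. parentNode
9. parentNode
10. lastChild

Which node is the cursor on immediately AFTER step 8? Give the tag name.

After 1 (parentNode): div (no-op, stayed)
After 2 (lastChild): th
After 3 (firstChild): ol
After 4 (parentNode): th
After 5 (lastChild): ol
After 6 (nextSibling): ol (no-op, stayed)
After 7 (nextSibling): ol (no-op, stayed)
After 8 (parentNode): th

Answer: th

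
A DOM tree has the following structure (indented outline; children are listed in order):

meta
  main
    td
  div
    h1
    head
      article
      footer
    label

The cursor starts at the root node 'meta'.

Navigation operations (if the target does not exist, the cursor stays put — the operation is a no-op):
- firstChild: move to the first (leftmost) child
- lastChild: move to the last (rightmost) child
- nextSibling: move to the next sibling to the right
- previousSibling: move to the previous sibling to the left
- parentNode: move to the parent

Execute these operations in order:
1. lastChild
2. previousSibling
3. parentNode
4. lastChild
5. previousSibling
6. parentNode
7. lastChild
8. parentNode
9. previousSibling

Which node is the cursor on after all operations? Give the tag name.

Answer: meta

Derivation:
After 1 (lastChild): div
After 2 (previousSibling): main
After 3 (parentNode): meta
After 4 (lastChild): div
After 5 (previousSibling): main
After 6 (parentNode): meta
After 7 (lastChild): div
After 8 (parentNode): meta
After 9 (previousSibling): meta (no-op, stayed)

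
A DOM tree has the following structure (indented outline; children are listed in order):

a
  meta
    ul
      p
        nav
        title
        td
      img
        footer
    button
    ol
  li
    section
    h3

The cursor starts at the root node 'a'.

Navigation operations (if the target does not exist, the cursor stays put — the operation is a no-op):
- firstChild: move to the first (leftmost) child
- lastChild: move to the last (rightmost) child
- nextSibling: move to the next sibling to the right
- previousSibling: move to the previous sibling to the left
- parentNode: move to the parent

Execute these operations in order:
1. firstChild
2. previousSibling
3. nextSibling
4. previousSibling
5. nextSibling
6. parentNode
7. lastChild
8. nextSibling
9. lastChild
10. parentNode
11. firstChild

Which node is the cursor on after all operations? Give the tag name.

Answer: section

Derivation:
After 1 (firstChild): meta
After 2 (previousSibling): meta (no-op, stayed)
After 3 (nextSibling): li
After 4 (previousSibling): meta
After 5 (nextSibling): li
After 6 (parentNode): a
After 7 (lastChild): li
After 8 (nextSibling): li (no-op, stayed)
After 9 (lastChild): h3
After 10 (parentNode): li
After 11 (firstChild): section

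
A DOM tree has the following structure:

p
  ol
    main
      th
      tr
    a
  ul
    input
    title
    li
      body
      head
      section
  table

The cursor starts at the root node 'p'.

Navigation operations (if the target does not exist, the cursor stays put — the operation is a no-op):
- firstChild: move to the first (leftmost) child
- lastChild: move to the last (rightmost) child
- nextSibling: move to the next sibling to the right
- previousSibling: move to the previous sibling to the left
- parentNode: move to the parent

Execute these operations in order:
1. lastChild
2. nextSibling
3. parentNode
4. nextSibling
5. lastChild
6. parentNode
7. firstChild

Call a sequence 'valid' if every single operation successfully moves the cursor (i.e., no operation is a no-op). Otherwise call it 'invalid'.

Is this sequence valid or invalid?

Answer: invalid

Derivation:
After 1 (lastChild): table
After 2 (nextSibling): table (no-op, stayed)
After 3 (parentNode): p
After 4 (nextSibling): p (no-op, stayed)
After 5 (lastChild): table
After 6 (parentNode): p
After 7 (firstChild): ol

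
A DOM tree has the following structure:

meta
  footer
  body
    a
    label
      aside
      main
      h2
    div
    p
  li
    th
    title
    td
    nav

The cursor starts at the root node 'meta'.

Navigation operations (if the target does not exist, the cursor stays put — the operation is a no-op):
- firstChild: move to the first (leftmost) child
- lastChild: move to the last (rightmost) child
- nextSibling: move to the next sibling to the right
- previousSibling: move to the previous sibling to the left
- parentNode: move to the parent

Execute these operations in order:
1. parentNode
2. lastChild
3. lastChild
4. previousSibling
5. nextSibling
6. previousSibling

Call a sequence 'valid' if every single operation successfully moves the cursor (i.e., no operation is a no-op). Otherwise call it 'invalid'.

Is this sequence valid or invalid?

Answer: invalid

Derivation:
After 1 (parentNode): meta (no-op, stayed)
After 2 (lastChild): li
After 3 (lastChild): nav
After 4 (previousSibling): td
After 5 (nextSibling): nav
After 6 (previousSibling): td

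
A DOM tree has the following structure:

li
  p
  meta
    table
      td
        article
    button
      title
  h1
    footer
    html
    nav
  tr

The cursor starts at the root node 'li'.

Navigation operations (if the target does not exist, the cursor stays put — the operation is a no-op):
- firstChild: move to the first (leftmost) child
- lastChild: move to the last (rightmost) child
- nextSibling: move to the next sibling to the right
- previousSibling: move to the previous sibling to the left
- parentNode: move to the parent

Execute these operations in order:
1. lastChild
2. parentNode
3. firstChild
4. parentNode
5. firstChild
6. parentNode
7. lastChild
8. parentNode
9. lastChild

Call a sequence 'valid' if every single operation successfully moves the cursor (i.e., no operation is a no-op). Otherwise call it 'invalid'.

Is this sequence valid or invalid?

After 1 (lastChild): tr
After 2 (parentNode): li
After 3 (firstChild): p
After 4 (parentNode): li
After 5 (firstChild): p
After 6 (parentNode): li
After 7 (lastChild): tr
After 8 (parentNode): li
After 9 (lastChild): tr

Answer: valid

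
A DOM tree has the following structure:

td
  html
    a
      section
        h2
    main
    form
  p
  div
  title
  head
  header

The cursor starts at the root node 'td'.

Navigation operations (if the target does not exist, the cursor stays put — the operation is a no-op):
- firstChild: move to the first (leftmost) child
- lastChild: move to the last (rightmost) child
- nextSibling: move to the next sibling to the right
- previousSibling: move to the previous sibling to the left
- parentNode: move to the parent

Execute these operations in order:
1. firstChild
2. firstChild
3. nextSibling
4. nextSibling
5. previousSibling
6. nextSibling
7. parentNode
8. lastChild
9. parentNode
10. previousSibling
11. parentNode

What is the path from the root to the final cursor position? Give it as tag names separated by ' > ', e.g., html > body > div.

After 1 (firstChild): html
After 2 (firstChild): a
After 3 (nextSibling): main
After 4 (nextSibling): form
After 5 (previousSibling): main
After 6 (nextSibling): form
After 7 (parentNode): html
After 8 (lastChild): form
After 9 (parentNode): html
After 10 (previousSibling): html (no-op, stayed)
After 11 (parentNode): td

Answer: td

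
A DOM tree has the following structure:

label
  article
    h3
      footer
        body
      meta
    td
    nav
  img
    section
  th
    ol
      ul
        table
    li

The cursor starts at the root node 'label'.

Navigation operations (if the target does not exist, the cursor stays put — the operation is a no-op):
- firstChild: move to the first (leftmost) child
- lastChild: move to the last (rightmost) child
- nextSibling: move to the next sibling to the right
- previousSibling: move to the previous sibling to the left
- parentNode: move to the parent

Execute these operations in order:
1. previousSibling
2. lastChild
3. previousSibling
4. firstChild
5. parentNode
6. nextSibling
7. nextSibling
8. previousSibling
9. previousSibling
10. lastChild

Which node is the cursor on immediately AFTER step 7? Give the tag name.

Answer: th

Derivation:
After 1 (previousSibling): label (no-op, stayed)
After 2 (lastChild): th
After 3 (previousSibling): img
After 4 (firstChild): section
After 5 (parentNode): img
After 6 (nextSibling): th
After 7 (nextSibling): th (no-op, stayed)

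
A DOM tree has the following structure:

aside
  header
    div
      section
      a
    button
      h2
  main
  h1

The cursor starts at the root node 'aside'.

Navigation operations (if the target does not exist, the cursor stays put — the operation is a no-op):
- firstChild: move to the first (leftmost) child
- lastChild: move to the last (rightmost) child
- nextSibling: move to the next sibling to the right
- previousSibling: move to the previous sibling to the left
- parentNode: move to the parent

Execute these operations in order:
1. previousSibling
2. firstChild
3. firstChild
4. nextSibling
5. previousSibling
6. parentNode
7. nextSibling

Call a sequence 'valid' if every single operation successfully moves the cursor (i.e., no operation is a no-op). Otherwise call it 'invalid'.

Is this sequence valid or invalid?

After 1 (previousSibling): aside (no-op, stayed)
After 2 (firstChild): header
After 3 (firstChild): div
After 4 (nextSibling): button
After 5 (previousSibling): div
After 6 (parentNode): header
After 7 (nextSibling): main

Answer: invalid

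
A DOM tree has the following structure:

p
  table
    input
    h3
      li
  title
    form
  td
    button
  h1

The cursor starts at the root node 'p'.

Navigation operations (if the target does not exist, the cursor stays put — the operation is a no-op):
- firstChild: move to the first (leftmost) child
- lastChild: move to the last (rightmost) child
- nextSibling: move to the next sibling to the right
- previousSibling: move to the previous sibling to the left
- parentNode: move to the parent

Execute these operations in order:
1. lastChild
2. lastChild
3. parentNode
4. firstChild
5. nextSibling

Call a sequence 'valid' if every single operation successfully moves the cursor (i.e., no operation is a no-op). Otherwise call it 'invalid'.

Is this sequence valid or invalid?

After 1 (lastChild): h1
After 2 (lastChild): h1 (no-op, stayed)
After 3 (parentNode): p
After 4 (firstChild): table
After 5 (nextSibling): title

Answer: invalid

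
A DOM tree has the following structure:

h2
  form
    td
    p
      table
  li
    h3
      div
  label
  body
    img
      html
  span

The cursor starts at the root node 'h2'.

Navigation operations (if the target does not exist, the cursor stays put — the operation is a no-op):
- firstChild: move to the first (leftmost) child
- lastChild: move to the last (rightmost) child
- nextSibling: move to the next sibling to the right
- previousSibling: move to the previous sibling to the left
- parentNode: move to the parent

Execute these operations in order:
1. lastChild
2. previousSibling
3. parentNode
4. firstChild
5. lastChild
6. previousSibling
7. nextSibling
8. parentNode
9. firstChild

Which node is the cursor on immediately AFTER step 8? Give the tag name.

After 1 (lastChild): span
After 2 (previousSibling): body
After 3 (parentNode): h2
After 4 (firstChild): form
After 5 (lastChild): p
After 6 (previousSibling): td
After 7 (nextSibling): p
After 8 (parentNode): form

Answer: form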